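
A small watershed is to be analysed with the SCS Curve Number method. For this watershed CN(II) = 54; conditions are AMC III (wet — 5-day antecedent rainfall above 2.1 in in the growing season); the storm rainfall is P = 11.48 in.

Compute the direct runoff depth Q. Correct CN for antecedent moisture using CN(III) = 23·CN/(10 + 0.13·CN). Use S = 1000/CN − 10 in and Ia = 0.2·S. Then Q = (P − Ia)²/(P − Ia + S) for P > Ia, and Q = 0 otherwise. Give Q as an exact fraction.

CN(III) from CN(II)=54: (23·54)/(10 + 0.13·54) = 2700/37 ≈ 72.973
Max retention: S = 1000/(2700/37) − 10 = 100/27 in (≈ 3.704 in)
Ia = 0.2·(100/27) = 20/27 in ≈ 0.741 in
Since P=11.480 > Ia=0.741: effective rainfall P−Ia = 7249/675 in
Runoff Q = (P−Ia)²/(P−Ia+S) = (10.739)²/(10.739+3.704) = 52548001/6580575 ≈ 7.985 in

Q = 52548001/6580575 in ≈ 7.985 in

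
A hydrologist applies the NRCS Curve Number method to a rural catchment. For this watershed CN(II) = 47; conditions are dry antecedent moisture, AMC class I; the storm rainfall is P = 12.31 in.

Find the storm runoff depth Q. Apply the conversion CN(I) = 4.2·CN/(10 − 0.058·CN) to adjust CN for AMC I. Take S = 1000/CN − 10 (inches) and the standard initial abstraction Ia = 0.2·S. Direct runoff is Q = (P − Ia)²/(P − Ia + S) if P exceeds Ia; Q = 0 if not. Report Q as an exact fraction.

Dry (AMC I): CN(I) = 4.2·47/(10 − 0.058·47) = (987/5)/(3637/500) = 98700/3637 ≈ 27.138
Max retention: S = 1000/(98700/3637) − 10 = 26500/987 in (≈ 26.849 in)
Ia = 0.2S: 0.2·26.849 = 5.370 in (exactly 5300/987)
P − Ia = 12.310 − 5.370 = 684997/98700 ≈ 6.940 in (> 0, runoff occurs)
Q = (684997/98700)²/((684997/98700) + 26500/987) = (469220890009/9741690000)/(3334997/98700) = 469220890009/329164203900 in ≈ 1.425 in

Q = 469220890009/329164203900 in ≈ 1.425 in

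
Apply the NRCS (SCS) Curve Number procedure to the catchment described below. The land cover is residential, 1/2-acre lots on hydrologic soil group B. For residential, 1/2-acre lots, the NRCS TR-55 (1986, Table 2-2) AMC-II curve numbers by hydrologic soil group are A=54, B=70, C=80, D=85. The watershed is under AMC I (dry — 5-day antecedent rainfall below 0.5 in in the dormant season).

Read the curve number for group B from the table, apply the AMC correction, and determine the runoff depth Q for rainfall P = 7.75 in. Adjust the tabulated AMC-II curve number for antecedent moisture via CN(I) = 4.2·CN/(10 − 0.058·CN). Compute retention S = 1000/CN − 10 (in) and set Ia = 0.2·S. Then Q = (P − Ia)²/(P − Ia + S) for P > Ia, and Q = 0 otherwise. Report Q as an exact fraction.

NRCS table: residential, 1/2-acre lots, soil group B → CN(II) = 70
Dry (AMC I): CN(I) = 4.2·70/(10 − 0.058·70) = 294/(297/50) = 4900/99 ≈ 49.495
S = 1000/(4900/99) − 10 = 500/49 in ≈ 10.204 in
Ia = 0.2·(500/49) = 100/49 in ≈ 2.041 in
Excess rainfall: 7.750 − 2.041 = 5.709 in; P > Ia so Q > 0
Runoff Q = (P−Ia)²/(P−Ia+S) = (5.709)²/(5.709+10.204) = 1252161/611324 ≈ 2.048 in

Q = 1252161/611324 in ≈ 2.048 in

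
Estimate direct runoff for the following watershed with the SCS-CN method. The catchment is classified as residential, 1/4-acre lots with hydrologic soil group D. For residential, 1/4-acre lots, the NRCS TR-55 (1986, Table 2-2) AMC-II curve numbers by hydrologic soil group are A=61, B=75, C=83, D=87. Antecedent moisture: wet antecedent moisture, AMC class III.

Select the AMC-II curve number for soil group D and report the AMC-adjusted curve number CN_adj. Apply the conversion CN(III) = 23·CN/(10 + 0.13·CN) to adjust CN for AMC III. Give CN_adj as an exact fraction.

NRCS table: residential, 1/4-acre lots, soil group D → CN(II) = 87
Adjust CN=87 to AMC III: 23·87/(10 + 0.13·87) → 2001 ÷ (2131/100) = 200100/2131 ≈ 93.900

CN_adj = 200100/2131 ≈ 93.900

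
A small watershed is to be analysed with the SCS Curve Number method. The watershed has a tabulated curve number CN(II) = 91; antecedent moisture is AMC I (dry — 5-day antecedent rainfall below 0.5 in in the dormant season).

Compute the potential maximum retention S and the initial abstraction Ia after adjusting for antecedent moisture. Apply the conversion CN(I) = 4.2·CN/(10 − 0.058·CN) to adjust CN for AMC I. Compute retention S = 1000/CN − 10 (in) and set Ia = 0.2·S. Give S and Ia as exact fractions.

S = 1500/637 in ≈ 2.355 in; Ia = 300/637 in ≈ 0.471 in

CN(I) from CN(II)=91: (4.2·91)/(10 − 0.058·91) = 63700/787 ≈ 80.940
S = 1000/(63700/787) − 10 = 1500/637 in ≈ 2.355 in
Ia = 0.2·(1500/637) = 300/637 in ≈ 0.471 in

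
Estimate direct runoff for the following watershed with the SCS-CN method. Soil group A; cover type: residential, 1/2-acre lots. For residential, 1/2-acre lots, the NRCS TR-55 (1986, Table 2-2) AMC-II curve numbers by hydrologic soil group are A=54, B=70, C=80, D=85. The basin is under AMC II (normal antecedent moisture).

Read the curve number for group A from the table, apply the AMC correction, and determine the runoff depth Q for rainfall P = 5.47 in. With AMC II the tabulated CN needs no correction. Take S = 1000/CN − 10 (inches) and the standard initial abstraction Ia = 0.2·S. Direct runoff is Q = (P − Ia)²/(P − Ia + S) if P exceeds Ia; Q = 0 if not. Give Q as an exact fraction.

NRCS table: residential, 1/2-acre lots, soil group A → CN(II) = 54
CN(II) = 54; AMC II needs no correction.
Max retention: S = 1000/54 − 10 = 230/27 in (≈ 8.519 in)
Ia = 0.2·(230/27) = 46/27 in ≈ 1.704 in
Since P=5.470 > Ia=1.704: effective rainfall P−Ia = 10169/2700 in
Q: (10169/2700)² ÷ (33169/2700) = 103408561/89556300 in (≈ 1.155 in)

Q = 103408561/89556300 in ≈ 1.155 in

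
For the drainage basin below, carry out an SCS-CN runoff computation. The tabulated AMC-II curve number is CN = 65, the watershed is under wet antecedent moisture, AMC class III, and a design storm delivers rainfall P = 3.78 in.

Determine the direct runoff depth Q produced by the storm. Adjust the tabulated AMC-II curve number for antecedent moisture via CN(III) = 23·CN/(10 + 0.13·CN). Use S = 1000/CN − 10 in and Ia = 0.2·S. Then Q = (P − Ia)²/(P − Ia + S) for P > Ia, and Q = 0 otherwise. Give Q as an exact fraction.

Q = 350191303/180491350 in ≈ 1.940 in

CN(III) from CN(II)=65: (23·65)/(10 + 0.13·65) = 29900/369 ≈ 81.030
S = 1000/(29900/369) − 10 = 700/299 in ≈ 2.341 in
Initial abstraction Ia = S/5 = (700/299)/5 = 140/299 ≈ 0.468 in
Excess rainfall: 3.780 − 0.468 = 3.312 in; P > Ia so Q > 0
Q: (49511/14950)² ÷ (84511/14950) = 350191303/180491350 in (≈ 1.940 in)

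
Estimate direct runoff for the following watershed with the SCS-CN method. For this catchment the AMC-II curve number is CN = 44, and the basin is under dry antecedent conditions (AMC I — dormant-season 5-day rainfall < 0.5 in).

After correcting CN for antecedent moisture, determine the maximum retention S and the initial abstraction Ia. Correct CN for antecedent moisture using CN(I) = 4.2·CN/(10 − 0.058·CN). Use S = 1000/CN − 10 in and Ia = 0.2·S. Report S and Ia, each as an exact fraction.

CN(I) from CN(II)=44: (4.2·44)/(10 − 0.058·44) = 3300/133 ≈ 24.812
Retention S: 1000/CN − 10 with CN=24.812 → S = 1000/33 ≈ 30.303 in
Ia = 0.2S: 0.2·30.303 = 6.061 in (exactly 200/33)

S = 1000/33 in ≈ 30.303 in; Ia = 200/33 in ≈ 6.061 in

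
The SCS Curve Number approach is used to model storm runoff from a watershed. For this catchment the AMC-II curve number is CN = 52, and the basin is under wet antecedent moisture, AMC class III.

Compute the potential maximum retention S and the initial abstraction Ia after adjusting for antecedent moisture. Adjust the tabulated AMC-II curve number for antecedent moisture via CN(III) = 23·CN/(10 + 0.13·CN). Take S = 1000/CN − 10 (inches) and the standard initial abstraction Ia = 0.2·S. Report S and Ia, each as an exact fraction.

S = 1200/299 in ≈ 4.013 in; Ia = 240/299 in ≈ 0.803 in

CN(III) from CN(II)=52: (23·52)/(10 + 0.13·52) = 29900/419 ≈ 71.360
Max retention: S = 1000/(29900/419) − 10 = 1200/299 in (≈ 4.013 in)
Ia = 0.2·(1200/299) = 240/299 in ≈ 0.803 in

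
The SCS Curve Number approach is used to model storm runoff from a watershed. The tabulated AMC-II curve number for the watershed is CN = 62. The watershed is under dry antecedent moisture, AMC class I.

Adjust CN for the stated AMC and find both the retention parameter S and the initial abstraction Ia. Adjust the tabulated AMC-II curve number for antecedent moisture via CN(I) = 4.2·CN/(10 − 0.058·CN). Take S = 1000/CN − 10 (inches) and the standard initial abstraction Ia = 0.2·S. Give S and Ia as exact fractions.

CN(I) from CN(II)=62: (4.2·62)/(10 − 0.058·62) = 65100/1601 ≈ 40.662
S = 1000/(65100/1601) − 10 = 9500/651 in ≈ 14.593 in
Initial abstraction Ia = S/5 = (9500/651)/5 = 1900/651 ≈ 2.919 in

S = 9500/651 in ≈ 14.593 in; Ia = 1900/651 in ≈ 2.919 in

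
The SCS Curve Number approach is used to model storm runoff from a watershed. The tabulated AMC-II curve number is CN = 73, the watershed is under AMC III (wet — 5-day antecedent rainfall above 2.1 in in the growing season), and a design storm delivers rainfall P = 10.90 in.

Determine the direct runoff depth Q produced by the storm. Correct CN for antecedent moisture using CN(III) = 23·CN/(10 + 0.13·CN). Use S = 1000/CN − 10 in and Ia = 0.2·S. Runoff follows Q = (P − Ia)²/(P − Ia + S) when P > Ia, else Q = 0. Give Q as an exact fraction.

Q = 31545667321/3435418690 in ≈ 9.182 in

Wet (AMC III): CN(III) = 23·73/(10 + 0.13·73) = 1679/(1949/100) = 167900/1949 ≈ 86.147
S = 1000/(167900/1949) − 10 = 2700/1679 in ≈ 1.608 in
Ia = 0.2·(2700/1679) = 540/1679 in ≈ 0.322 in
Since P=10.900 > Ia=0.322: effective rainfall P−Ia = 177611/16790 in
Q: (177611/16790)² ÷ (204611/16790) = 31545667321/3435418690 in (≈ 9.182 in)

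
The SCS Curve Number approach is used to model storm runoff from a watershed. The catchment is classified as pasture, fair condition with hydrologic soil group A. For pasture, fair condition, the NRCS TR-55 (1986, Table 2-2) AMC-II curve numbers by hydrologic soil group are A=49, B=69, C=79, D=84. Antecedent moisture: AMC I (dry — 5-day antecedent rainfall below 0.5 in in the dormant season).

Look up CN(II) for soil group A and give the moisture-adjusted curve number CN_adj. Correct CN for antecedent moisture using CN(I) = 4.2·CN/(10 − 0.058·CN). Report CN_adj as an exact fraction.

CN_adj = 34300/1193 ≈ 28.751

NRCS table: pasture, fair condition, soil group A → CN(II) = 49
Adjust CN=49 to AMC I: 4.2·49/(10 − 0.058·49) → (1029/5) ÷ (3579/500) = 34300/1193 ≈ 28.751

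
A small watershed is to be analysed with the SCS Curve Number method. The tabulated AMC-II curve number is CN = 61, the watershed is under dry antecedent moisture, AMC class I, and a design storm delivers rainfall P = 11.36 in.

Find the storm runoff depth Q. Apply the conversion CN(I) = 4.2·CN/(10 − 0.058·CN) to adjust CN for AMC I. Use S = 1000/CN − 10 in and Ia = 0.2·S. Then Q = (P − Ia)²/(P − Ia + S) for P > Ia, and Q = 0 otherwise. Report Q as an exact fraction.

Adjust CN=61 to AMC I: 4.2·61/(10 − 0.058·61) → (1281/5) ÷ (3231/500) = 42700/1077 ≈ 39.647
Retention S: 1000/CN − 10 with CN=39.647 → S = 6500/427 ≈ 15.222 in
Ia = 0.2·(6500/427) = 1300/427 in ≈ 3.044 in
P − Ia = 11.360 − 3.044 = 88768/10675 ≈ 8.316 in (> 0, runoff occurs)
Runoff Q = (P−Ia)²/(P−Ia+S) = (8.316)²/(8.316+15.222) = 1969939456/670571475 ≈ 2.938 in

Q = 1969939456/670571475 in ≈ 2.938 in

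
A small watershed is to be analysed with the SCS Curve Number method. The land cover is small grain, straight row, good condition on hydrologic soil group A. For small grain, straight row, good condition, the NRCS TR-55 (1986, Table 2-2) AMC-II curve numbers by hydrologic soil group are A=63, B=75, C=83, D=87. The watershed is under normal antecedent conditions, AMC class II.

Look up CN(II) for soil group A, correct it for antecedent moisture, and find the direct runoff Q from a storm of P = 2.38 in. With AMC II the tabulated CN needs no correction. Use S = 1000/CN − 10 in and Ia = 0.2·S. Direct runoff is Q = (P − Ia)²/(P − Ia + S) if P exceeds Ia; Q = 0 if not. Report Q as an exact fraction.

NRCS table: small grain, straight row, good condition, soil group A → CN(II) = 63
AMC II — tabulated CN = 63 applies directly.
Retention S: 1000/CN − 10 with CN=63.000 → S = 370/63 ≈ 5.873 in
Ia = 0.2·(370/63) = 74/63 in ≈ 1.175 in
Since P=2.380 > Ia=1.175: effective rainfall P−Ia = 3797/3150 in
Runoff Q = (P−Ia)²/(P−Ia+S) = (1.205)²/(1.205+5.873) = 14417209/70235550 ≈ 0.205 in

Q = 14417209/70235550 in ≈ 0.205 in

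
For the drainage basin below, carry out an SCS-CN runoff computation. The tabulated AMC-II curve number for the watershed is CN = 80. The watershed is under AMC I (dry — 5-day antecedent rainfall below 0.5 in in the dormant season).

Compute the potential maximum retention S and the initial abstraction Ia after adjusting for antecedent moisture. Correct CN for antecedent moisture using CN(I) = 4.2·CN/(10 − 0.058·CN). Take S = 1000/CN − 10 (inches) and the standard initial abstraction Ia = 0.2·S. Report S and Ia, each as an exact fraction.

S = 125/21 in ≈ 5.952 in; Ia = 25/21 in ≈ 1.190 in

Dry (AMC I): CN(I) = 4.2·80/(10 − 0.058·80) = 336/(134/25) = 4200/67 ≈ 62.687
Retention S: 1000/CN − 10 with CN=62.687 → S = 125/21 ≈ 5.952 in
Initial abstraction Ia = S/5 = (125/21)/5 = 25/21 ≈ 1.190 in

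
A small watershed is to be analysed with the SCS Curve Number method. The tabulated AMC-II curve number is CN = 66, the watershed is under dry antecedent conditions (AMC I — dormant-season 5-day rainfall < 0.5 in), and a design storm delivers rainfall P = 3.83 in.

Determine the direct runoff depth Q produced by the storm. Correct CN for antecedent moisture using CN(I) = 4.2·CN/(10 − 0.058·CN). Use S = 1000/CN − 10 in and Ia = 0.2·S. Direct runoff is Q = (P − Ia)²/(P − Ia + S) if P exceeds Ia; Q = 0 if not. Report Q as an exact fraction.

Q = 9104785561/65517536700 in ≈ 0.139 in

Adjust CN=66 to AMC I: 4.2·66/(10 − 0.058·66) → (1386/5) ÷ (1543/250) = 69300/1543 ≈ 44.913
Retention S: 1000/CN − 10 with CN=44.913 → S = 8500/693 ≈ 12.266 in
Ia = 0.2S: 0.2·12.266 = 2.453 in (exactly 1700/693)
Excess rainfall: 3.830 − 2.453 = 1.377 in; P > Ia so Q > 0
Q: (95419/69300)² ÷ (945419/69300) = 9104785561/65517536700 in (≈ 0.139 in)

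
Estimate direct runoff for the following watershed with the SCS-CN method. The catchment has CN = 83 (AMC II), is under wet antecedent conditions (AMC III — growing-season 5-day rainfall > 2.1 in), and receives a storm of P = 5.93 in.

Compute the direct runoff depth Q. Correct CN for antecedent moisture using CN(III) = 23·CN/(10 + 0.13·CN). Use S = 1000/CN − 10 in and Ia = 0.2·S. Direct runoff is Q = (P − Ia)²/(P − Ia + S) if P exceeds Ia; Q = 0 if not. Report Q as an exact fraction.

Q = 1205685253369/242068263300 in ≈ 4.981 in

CN(III) from CN(II)=83: (23·83)/(10 + 0.13·83) = 190900/2079 ≈ 91.823
Retention S: 1000/CN − 10 with CN=91.823 → S = 1700/1909 ≈ 0.891 in
Ia = 0.2S: 0.2·0.891 = 0.178 in (exactly 340/1909)
P − Ia = 5.930 − 0.178 = 1098037/190900 ≈ 5.752 in (> 0, runoff occurs)
Runoff Q = (P−Ia)²/(P−Ia+S) = (5.752)²/(5.752+0.891) = 1205685253369/242068263300 ≈ 4.981 in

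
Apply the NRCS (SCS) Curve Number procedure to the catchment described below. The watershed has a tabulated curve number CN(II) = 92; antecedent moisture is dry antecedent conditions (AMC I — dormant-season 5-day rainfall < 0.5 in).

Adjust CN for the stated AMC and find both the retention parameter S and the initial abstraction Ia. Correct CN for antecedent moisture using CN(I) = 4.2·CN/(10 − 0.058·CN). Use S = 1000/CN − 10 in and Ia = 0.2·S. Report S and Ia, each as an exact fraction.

Adjust CN=92 to AMC I: 4.2·92/(10 − 0.058·92) → (1932/5) ÷ (583/125) = 48300/583 ≈ 82.847
Retention S: 1000/CN − 10 with CN=82.847 → S = 1000/483 ≈ 2.070 in
Ia = 0.2S: 0.2·2.070 = 0.414 in (exactly 200/483)

S = 1000/483 in ≈ 2.070 in; Ia = 200/483 in ≈ 0.414 in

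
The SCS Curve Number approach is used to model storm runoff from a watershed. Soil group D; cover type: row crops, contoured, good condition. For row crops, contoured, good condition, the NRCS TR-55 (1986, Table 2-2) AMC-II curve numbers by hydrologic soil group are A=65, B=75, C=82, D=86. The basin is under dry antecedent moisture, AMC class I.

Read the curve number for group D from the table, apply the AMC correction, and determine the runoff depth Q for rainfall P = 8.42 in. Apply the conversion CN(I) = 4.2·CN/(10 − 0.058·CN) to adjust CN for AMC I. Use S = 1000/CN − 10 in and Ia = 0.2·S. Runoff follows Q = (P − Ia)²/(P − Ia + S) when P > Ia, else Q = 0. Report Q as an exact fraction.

Q = 2431377481/479293050 in ≈ 5.073 in

NRCS table: row crops, contoured, good condition, soil group D → CN(II) = 86
CN(I) from CN(II)=86: (4.2·86)/(10 − 0.058·86) = 12900/179 ≈ 72.067
Retention S: 1000/CN − 10 with CN=72.067 → S = 500/129 ≈ 3.876 in
Initial abstraction Ia = S/5 = (500/129)/5 = 100/129 ≈ 0.775 in
Excess rainfall: 8.420 − 0.775 = 7.645 in; P > Ia so Q > 0
Q = (49309/6450)²/((49309/6450) + 500/129) = (2431377481/41602500)/(74309/6450) = 2431377481/479293050 in ≈ 5.073 in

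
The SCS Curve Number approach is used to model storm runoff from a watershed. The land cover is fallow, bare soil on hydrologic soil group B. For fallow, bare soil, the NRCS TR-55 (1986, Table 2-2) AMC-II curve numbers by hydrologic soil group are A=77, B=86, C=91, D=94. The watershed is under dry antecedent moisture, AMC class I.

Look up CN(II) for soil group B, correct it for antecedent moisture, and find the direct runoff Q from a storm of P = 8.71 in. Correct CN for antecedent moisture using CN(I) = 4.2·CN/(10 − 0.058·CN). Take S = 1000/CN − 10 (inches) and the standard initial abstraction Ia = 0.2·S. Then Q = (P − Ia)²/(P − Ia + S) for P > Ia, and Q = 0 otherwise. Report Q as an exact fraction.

NRCS table: fallow, bare soil, soil group B → CN(II) = 86
CN(I) from CN(II)=86: (4.2·86)/(10 − 0.058·86) = 12900/179 ≈ 72.067
Max retention: S = 1000/(12900/179) − 10 = 500/129 in (≈ 3.876 in)
Ia = 0.2S: 0.2·3.876 = 0.775 in (exactly 100/129)
P − Ia = 8.710 − 0.775 = 102359/12900 ≈ 7.935 in (> 0, runoff occurs)
Runoff Q = (P−Ia)²/(P−Ia+S) = (7.935)²/(7.935+3.876) = 10477364881/1965431100 ≈ 5.331 in

Q = 10477364881/1965431100 in ≈ 5.331 in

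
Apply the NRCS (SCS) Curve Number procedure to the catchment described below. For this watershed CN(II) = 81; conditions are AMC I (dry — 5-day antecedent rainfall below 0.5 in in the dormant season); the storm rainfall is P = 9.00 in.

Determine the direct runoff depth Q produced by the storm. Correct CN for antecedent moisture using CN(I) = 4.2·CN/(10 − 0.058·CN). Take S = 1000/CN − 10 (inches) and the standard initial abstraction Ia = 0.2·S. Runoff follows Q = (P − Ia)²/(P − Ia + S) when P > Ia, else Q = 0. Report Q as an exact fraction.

Dry (AMC I): CN(I) = 4.2·81/(10 − 0.058·81) = (1701/5)/(2651/500) = 170100/2651 ≈ 64.164
Retention S: 1000/CN − 10 with CN=64.164 → S = 9500/1701 ≈ 5.585 in
Ia = 0.2S: 0.2·5.585 = 1.117 in (exactly 1900/1701)
Since P=9.000 > Ia=1.117: effective rainfall P−Ia = 13409/1701 in
Q: (13409/1701)² ÷ (22909/1701) = 179801281/38968209 in (≈ 4.614 in)

Q = 179801281/38968209 in ≈ 4.614 in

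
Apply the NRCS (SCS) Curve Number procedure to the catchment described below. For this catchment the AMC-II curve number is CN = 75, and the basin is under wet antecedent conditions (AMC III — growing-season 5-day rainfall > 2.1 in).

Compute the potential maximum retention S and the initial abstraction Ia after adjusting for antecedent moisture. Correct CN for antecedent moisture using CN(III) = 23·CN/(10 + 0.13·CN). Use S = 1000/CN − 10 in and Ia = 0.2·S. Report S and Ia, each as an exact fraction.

Adjust CN=75 to AMC III: 23·75/(10 + 0.13·75) → 1725 ÷ (79/4) = 6900/79 ≈ 87.342
Max retention: S = 1000/(6900/79) − 10 = 100/69 in (≈ 1.449 in)
Initial abstraction Ia = S/5 = (100/69)/5 = 20/69 ≈ 0.290 in

S = 100/69 in ≈ 1.449 in; Ia = 20/69 in ≈ 0.290 in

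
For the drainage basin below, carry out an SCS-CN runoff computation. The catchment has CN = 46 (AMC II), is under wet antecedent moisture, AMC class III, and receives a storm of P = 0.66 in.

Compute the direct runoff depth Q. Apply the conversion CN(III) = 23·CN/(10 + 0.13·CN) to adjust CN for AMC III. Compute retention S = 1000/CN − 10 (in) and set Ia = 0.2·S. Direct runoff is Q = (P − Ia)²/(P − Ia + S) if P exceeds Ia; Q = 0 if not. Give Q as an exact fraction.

Q = 0 in ≈ 0.000 in

CN(III) from CN(II)=46: (23·46)/(10 + 0.13·46) = 52900/799 ≈ 66.208
Retention S: 1000/CN − 10 with CN=66.208 → S = 2700/529 ≈ 5.104 in
Ia = 0.2S: 0.2·5.104 = 1.021 in (exactly 540/529)
P = 0.660 ≤ Ia = 1.021 in: entire storm abstracted, Q = 0.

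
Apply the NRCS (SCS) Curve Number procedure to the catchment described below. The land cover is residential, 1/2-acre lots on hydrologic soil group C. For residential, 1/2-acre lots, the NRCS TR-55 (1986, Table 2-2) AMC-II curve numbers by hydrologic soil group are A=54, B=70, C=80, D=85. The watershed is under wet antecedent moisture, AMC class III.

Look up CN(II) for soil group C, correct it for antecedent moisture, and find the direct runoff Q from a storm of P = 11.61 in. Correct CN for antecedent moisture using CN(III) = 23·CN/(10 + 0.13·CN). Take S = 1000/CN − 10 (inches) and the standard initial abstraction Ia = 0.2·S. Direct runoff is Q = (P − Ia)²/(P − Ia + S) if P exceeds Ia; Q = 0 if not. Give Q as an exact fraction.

Q = 686597209/66016900 in ≈ 10.400 in

NRCS table: residential, 1/2-acre lots, soil group C → CN(II) = 80
Adjust CN=80 to AMC III: 23·80/(10 + 0.13·80) → 1840 ÷ (102/5) = 4600/51 ≈ 90.196
Retention S: 1000/CN − 10 with CN=90.196 → S = 25/23 ≈ 1.087 in
Ia = 0.2·(25/23) = 5/23 in ≈ 0.217 in
Excess rainfall: 11.610 − 0.217 = 11.393 in; P > Ia so Q > 0
Runoff Q = (P−Ia)²/(P−Ia+S) = (11.393)²/(11.393+1.087) = 686597209/66016900 ≈ 10.400 in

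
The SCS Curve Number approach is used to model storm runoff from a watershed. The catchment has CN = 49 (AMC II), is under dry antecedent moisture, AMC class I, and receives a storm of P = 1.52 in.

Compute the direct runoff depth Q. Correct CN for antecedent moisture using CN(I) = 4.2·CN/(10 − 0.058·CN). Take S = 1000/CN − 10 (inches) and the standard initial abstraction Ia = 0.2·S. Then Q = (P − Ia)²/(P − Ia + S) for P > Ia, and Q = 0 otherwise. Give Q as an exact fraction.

Q = 0 in ≈ 0.000 in

CN(I) from CN(II)=49: (4.2·49)/(10 − 0.058·49) = 34300/1193 ≈ 28.751
Max retention: S = 1000/(34300/1193) − 10 = 8500/343 in (≈ 24.781 in)
Ia = 0.2·(8500/343) = 1700/343 in ≈ 4.956 in
P = 1.520 ≤ Ia = 4.956 in: entire storm abstracted, Q = 0.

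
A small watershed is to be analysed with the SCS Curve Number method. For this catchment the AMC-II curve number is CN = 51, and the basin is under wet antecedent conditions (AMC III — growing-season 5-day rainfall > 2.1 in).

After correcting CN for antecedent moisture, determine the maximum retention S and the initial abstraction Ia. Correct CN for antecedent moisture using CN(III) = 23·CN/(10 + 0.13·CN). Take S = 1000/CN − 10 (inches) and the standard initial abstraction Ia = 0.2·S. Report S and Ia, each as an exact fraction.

S = 4900/1173 in ≈ 4.177 in; Ia = 980/1173 in ≈ 0.835 in

CN(III) from CN(II)=51: (23·51)/(10 + 0.13·51) = 117300/1663 ≈ 70.535
Max retention: S = 1000/(117300/1663) − 10 = 4900/1173 in (≈ 4.177 in)
Ia = 0.2S: 0.2·4.177 = 0.835 in (exactly 980/1173)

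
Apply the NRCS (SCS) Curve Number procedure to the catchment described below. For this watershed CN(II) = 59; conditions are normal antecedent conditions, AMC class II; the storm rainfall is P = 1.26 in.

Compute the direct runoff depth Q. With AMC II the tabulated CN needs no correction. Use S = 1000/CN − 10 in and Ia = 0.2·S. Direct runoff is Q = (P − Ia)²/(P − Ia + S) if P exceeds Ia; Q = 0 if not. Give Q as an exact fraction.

Q = 0 in ≈ 0.000 in

CN(II) = 59; AMC II needs no correction.
Retention S: 1000/CN − 10 with CN=59.000 → S = 410/59 ≈ 6.949 in
Initial abstraction Ia = S/5 = (410/59)/5 = 82/59 ≈ 1.390 in
P = 1.260 ≤ Ia = 1.390 in: entire storm abstracted, Q = 0.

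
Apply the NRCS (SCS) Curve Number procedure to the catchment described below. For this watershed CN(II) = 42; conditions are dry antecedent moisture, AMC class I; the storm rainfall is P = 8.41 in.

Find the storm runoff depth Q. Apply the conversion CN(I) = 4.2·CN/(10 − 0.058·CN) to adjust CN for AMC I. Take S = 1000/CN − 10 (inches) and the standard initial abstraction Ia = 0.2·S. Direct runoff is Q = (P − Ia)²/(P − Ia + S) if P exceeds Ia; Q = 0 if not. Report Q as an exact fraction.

Q = 225577109/2327994900 in ≈ 0.097 in

CN(I) from CN(II)=42: (4.2·42)/(10 − 0.058·42) = 44100/1891 ≈ 23.321
Retention S: 1000/CN − 10 with CN=23.321 → S = 14500/441 ≈ 32.880 in
Ia = 0.2S: 0.2·32.880 = 6.576 in (exactly 2900/441)
Excess rainfall: 8.410 − 6.576 = 1.834 in; P > Ia so Q > 0
Q: (80881/44100)² ÷ (1530881/44100) = 225577109/2327994900 in (≈ 0.097 in)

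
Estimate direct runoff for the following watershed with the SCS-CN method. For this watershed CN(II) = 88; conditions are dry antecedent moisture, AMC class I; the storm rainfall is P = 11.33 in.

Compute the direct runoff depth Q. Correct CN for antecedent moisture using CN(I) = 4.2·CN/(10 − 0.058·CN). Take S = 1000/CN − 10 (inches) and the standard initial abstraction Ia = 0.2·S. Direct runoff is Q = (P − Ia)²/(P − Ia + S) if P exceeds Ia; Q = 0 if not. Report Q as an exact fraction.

Q = 6763582081/825755700 in ≈ 8.191 in

CN(I) from CN(II)=88: (4.2·88)/(10 − 0.058·88) = 3850/51 ≈ 75.490
Retention S: 1000/CN − 10 with CN=75.490 → S = 250/77 ≈ 3.247 in
Initial abstraction Ia = S/5 = (250/77)/5 = 50/77 ≈ 0.649 in
P − Ia = 11.330 − 0.649 = 82241/7700 ≈ 10.681 in (> 0, runoff occurs)
Q: (82241/7700)² ÷ (107241/7700) = 6763582081/825755700 in (≈ 8.191 in)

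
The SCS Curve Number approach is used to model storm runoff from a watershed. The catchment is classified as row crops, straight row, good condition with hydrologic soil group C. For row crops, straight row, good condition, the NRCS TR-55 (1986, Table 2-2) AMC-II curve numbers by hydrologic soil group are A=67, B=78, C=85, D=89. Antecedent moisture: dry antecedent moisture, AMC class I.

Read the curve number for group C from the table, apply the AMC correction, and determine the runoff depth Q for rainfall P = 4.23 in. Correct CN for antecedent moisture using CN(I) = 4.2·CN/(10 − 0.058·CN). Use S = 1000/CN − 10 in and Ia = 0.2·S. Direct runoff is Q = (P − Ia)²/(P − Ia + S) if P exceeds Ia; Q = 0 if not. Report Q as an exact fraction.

NRCS table: row crops, straight row, good condition, soil group C → CN(II) = 85
Adjust CN=85 to AMC I: 4.2·85/(10 − 0.058·85) → 357 ÷ (507/100) = 11900/169 ≈ 70.414
S = 1000/(11900/169) − 10 = 500/119 in ≈ 4.202 in
Ia = 0.2S: 0.2·4.202 = 0.840 in (exactly 100/119)
P − Ia = 4.230 − 0.840 = 40337/11900 ≈ 3.390 in (> 0, runoff occurs)
Q: (40337/11900)² ÷ (90337/11900) = 1627073569/1075010300 in (≈ 1.514 in)

Q = 1627073569/1075010300 in ≈ 1.514 in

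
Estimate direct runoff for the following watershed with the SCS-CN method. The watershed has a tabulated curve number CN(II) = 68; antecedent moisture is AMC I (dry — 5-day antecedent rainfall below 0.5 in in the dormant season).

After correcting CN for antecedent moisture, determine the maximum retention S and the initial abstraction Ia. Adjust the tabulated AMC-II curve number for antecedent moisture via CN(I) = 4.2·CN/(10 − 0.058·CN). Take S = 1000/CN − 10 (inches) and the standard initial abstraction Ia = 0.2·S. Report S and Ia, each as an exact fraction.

CN(I) from CN(II)=68: (4.2·68)/(10 − 0.058·68) = 35700/757 ≈ 47.160
S = 1000/(35700/757) − 10 = 4000/357 in ≈ 11.204 in
Ia = 0.2S: 0.2·11.204 = 2.241 in (exactly 800/357)

S = 4000/357 in ≈ 11.204 in; Ia = 800/357 in ≈ 2.241 in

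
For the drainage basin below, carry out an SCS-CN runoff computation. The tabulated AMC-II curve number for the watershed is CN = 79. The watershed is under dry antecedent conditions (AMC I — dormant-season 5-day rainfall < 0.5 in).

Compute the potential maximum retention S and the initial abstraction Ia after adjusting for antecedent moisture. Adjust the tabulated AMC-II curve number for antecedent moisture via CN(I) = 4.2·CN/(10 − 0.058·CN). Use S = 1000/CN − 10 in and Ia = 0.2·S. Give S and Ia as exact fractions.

Adjust CN=79 to AMC I: 4.2·79/(10 − 0.058·79) → (1659/5) ÷ (2709/500) = 7900/129 ≈ 61.240
Retention S: 1000/CN − 10 with CN=61.240 → S = 500/79 ≈ 6.329 in
Ia = 0.2S: 0.2·6.329 = 1.266 in (exactly 100/79)

S = 500/79 in ≈ 6.329 in; Ia = 100/79 in ≈ 1.266 in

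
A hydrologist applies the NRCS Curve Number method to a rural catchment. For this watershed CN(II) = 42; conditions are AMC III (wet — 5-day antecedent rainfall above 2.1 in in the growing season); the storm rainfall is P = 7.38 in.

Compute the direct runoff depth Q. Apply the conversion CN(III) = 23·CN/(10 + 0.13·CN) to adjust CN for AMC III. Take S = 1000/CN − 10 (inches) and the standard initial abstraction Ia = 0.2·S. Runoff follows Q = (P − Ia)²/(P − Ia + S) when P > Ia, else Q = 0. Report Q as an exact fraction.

Adjust CN=42 to AMC III: 23·42/(10 + 0.13·42) → 966 ÷ (773/50) = 48300/773 ≈ 62.484
Max retention: S = 1000/(48300/773) − 10 = 2900/483 in (≈ 6.004 in)
Ia = 0.2S: 0.2·6.004 = 1.201 in (exactly 580/483)
Since P=7.380 > Ia=1.201: effective rainfall P−Ia = 149227/24150 in
Q = (149227/24150)²/((149227/24150) + 2900/483) = (22268697529/583222500)/(294227/24150) = 22268697529/7105582050 in ≈ 3.134 in

Q = 22268697529/7105582050 in ≈ 3.134 in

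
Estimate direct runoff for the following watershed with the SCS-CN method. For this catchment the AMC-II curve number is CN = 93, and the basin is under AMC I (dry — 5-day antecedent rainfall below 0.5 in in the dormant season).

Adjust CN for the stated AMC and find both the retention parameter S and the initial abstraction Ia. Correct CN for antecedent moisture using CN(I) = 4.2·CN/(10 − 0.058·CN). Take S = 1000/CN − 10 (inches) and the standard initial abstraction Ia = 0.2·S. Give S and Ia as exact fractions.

Adjust CN=93 to AMC I: 4.2·93/(10 − 0.058·93) → (1953/5) ÷ (2303/500) = 27900/329 ≈ 84.802
Retention S: 1000/CN − 10 with CN=84.802 → S = 500/279 ≈ 1.792 in
Initial abstraction Ia = S/5 = (500/279)/5 = 100/279 ≈ 0.358 in

S = 500/279 in ≈ 1.792 in; Ia = 100/279 in ≈ 0.358 in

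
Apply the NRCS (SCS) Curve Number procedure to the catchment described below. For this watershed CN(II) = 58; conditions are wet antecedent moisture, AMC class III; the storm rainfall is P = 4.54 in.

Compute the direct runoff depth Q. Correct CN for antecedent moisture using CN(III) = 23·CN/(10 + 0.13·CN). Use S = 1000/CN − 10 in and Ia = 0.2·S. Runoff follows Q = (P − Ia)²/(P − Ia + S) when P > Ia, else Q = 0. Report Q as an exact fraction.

Q = 17006507281/7850890150 in ≈ 2.166 in

Adjust CN=58 to AMC III: 23·58/(10 + 0.13·58) → 1334 ÷ (877/50) = 66700/877 ≈ 76.055
S = 1000/(66700/877) − 10 = 2100/667 in ≈ 3.148 in
Ia = 0.2S: 0.2·3.148 = 0.630 in (exactly 420/667)
Excess rainfall: 4.540 − 0.630 = 3.910 in; P > Ia so Q > 0
Q: (130409/33350)² ÷ (235409/33350) = 17006507281/7850890150 in (≈ 2.166 in)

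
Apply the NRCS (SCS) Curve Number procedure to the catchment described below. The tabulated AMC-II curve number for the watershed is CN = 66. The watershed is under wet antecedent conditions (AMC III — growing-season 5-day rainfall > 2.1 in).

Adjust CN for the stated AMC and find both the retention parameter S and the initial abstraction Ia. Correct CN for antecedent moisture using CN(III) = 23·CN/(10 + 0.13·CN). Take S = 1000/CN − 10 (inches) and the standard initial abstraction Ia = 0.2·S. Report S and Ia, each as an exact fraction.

Wet (AMC III): CN(III) = 23·66/(10 + 0.13·66) = 1518/(929/50) = 75900/929 ≈ 81.701
Retention S: 1000/CN − 10 with CN=81.701 → S = 1700/759 ≈ 2.240 in
Ia = 0.2S: 0.2·2.240 = 0.448 in (exactly 340/759)

S = 1700/759 in ≈ 2.240 in; Ia = 340/759 in ≈ 0.448 in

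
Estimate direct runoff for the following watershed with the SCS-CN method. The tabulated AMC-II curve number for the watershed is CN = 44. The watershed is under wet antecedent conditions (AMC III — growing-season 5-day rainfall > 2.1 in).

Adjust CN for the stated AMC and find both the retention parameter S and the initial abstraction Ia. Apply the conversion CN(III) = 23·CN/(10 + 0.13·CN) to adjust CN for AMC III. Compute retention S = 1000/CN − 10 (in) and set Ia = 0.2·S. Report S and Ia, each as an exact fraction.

CN(III) from CN(II)=44: (23·44)/(10 + 0.13·44) = 25300/393 ≈ 64.377
Retention S: 1000/CN − 10 with CN=64.377 → S = 1400/253 ≈ 5.534 in
Initial abstraction Ia = S/5 = (1400/253)/5 = 280/253 ≈ 1.107 in

S = 1400/253 in ≈ 5.534 in; Ia = 280/253 in ≈ 1.107 in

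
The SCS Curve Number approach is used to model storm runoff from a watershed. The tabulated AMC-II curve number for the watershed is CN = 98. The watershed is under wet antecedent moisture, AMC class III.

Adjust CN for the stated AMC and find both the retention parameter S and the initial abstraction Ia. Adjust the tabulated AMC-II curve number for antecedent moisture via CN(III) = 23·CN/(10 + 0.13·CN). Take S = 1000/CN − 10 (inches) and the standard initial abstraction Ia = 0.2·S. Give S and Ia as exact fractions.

S = 100/1127 in ≈ 0.089 in; Ia = 20/1127 in ≈ 0.018 in

Adjust CN=98 to AMC III: 23·98/(10 + 0.13·98) → 2254 ÷ (1137/50) = 112700/1137 ≈ 99.120
S = 1000/(112700/1137) − 10 = 100/1127 in ≈ 0.089 in
Ia = 0.2·(100/1127) = 20/1127 in ≈ 0.018 in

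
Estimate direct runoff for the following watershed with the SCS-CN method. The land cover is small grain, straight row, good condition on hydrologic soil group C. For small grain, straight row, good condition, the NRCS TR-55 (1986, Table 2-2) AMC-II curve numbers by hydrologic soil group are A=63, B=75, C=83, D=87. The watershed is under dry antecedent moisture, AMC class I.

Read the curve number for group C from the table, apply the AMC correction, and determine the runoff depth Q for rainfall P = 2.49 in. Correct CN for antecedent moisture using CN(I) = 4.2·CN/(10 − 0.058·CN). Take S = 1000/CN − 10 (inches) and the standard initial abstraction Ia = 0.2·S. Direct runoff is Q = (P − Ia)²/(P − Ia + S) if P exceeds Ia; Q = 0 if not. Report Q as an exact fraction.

NRCS table: small grain, straight row, good condition, soil group C → CN(II) = 83
Dry (AMC I): CN(I) = 4.2·83/(10 − 0.058·83) = (1743/5)/(2593/500) = 174300/2593 ≈ 67.219
S = 1000/(174300/2593) − 10 = 8500/1743 in ≈ 4.877 in
Initial abstraction Ia = S/5 = (8500/1743)/5 = 1700/1743 ≈ 0.975 in
P − Ia = 2.490 − 0.975 = 264007/174300 ≈ 1.515 in (> 0, runoff occurs)
Runoff Q = (P−Ia)²/(P−Ia+S) = (1.515)²/(1.515+4.877) = 69699696049/194171420100 ≈ 0.359 in

Q = 69699696049/194171420100 in ≈ 0.359 in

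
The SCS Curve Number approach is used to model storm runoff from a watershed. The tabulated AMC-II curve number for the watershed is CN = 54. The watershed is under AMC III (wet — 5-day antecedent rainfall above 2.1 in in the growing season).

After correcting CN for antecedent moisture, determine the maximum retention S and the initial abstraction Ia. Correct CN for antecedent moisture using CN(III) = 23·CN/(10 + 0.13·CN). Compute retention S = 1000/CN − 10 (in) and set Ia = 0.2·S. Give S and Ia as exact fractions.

Wet (AMC III): CN(III) = 23·54/(10 + 0.13·54) = 1242/(851/50) = 2700/37 ≈ 72.973
Retention S: 1000/CN − 10 with CN=72.973 → S = 100/27 ≈ 3.704 in
Ia = 0.2·(100/27) = 20/27 in ≈ 0.741 in

S = 100/27 in ≈ 3.704 in; Ia = 20/27 in ≈ 0.741 in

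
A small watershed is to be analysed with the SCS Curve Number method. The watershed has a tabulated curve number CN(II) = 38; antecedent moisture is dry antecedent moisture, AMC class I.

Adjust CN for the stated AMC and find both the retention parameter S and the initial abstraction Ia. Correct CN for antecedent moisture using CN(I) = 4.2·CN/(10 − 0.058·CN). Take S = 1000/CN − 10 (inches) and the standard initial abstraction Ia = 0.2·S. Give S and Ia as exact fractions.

S = 15500/399 in ≈ 38.847 in; Ia = 3100/399 in ≈ 7.769 in

CN(I) from CN(II)=38: (4.2·38)/(10 − 0.058·38) = 39900/1949 ≈ 20.472
Max retention: S = 1000/(39900/1949) − 10 = 15500/399 in (≈ 38.847 in)
Ia = 0.2S: 0.2·38.847 = 7.769 in (exactly 3100/399)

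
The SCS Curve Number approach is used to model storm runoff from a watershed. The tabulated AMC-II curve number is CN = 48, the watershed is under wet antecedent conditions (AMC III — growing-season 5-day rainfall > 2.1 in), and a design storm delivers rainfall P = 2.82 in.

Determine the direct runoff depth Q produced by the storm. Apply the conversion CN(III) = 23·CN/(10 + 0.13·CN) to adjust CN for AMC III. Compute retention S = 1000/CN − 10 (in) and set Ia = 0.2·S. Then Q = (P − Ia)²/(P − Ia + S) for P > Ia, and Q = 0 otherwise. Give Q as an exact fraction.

CN(III) from CN(II)=48: (23·48)/(10 + 0.13·48) = 13800/203 ≈ 67.980
Retention S: 1000/CN − 10 with CN=67.980 → S = 325/69 ≈ 4.710 in
Initial abstraction Ia = S/5 = (325/69)/5 = 65/69 ≈ 0.942 in
P − Ia = 2.820 − 0.942 = 6479/3450 ≈ 1.878 in (> 0, runoff occurs)
Q = (6479/3450)²/((6479/3450) + 325/69) = (41977441/11902500)/(22729/3450) = 41977441/78415050 in ≈ 0.535 in

Q = 41977441/78415050 in ≈ 0.535 in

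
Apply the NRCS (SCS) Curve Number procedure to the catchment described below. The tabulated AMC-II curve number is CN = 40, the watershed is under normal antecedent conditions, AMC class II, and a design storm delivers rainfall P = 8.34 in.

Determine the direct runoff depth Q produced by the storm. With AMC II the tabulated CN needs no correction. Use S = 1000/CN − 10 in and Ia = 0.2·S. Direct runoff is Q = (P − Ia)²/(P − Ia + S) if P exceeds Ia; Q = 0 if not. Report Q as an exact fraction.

Q = 7921/5650 in ≈ 1.402 in

Average conditions: CN = 40 (no AMC adjustment).
S = 1000/40 − 10 = 15 in ≈ 15.000 in
Ia = 0.2·15 = 3 in ≈ 3.000 in
Excess rainfall: 8.340 − 3.000 = 5.340 in; P > Ia so Q > 0
Q: (267/50)² ÷ (1017/50) = 7921/5650 in (≈ 1.402 in)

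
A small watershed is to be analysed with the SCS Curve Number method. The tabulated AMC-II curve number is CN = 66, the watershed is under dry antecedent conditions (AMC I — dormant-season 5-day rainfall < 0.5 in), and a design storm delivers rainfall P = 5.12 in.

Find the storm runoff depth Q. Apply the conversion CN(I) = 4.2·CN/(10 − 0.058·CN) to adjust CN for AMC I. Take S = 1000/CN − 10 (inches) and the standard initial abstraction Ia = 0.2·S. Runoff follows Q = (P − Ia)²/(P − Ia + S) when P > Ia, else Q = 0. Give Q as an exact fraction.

Adjust CN=66 to AMC I: 4.2·66/(10 − 0.058·66) → (1386/5) ÷ (1543/250) = 69300/1543 ≈ 44.913
S = 1000/(69300/1543) − 10 = 8500/693 in ≈ 12.266 in
Ia = 0.2S: 0.2·12.266 = 2.453 in (exactly 1700/693)
Excess rainfall: 5.120 − 2.453 = 2.667 in; P > Ia so Q > 0
Runoff Q = (P−Ia)²/(P−Ia+S) = (2.667)²/(2.667+12.266) = 133425601/280127925 ≈ 0.476 in

Q = 133425601/280127925 in ≈ 0.476 in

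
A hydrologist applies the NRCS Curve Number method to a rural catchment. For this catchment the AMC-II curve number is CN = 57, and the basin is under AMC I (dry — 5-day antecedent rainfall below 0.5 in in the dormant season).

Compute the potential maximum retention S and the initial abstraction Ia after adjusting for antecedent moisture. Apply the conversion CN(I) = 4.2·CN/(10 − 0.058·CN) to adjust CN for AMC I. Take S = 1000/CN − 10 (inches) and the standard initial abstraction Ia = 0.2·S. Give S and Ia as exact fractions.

S = 21500/1197 in ≈ 17.962 in; Ia = 4300/1197 in ≈ 3.592 in

Adjust CN=57 to AMC I: 4.2·57/(10 − 0.058·57) → (1197/5) ÷ (3347/500) = 119700/3347 ≈ 35.763
S = 1000/(119700/3347) − 10 = 21500/1197 in ≈ 17.962 in
Ia = 0.2S: 0.2·17.962 = 3.592 in (exactly 4300/1197)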